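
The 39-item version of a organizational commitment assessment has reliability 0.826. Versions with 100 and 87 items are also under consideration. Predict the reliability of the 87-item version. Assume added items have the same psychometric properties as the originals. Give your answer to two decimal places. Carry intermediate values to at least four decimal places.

0.91

The 100-item form is not needed; work directly from the 39-item form with n = 87/39 = 2.2308.
r_{87} = n·r / (1 + (n − 1)·r) = 1.8426 / 2.0166 ≈ 0.9137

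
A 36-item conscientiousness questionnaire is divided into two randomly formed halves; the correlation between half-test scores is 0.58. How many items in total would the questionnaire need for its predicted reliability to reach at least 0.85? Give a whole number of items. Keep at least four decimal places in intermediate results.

74

r_full = 2(0.58)/(1 + 0.58) = 0.7342
Solve Spearman-Brown for n: n = 0.85(1 − 0.7342) / [0.7342(1 − 0.85)] = 2.0515
Required items = 2.0515 × 36 = 73.85, so 74 items.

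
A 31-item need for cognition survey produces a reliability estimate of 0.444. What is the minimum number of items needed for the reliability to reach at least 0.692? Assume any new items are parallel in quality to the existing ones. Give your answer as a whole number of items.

n = [0.692 × 0.556] / [0.444 × 0.308]
  = 0.384752 / 0.136752 = 2.8135
So the test needs 2.8135 × 31 ≈ 87.22 items; rounding up, 88.

88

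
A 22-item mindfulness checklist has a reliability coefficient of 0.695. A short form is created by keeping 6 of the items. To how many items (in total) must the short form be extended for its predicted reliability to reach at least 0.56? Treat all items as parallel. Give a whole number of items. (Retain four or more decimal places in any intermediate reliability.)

Short-form reliability: n = 6/22 = 0.2727; r_6 = n·r/(1+(n−1)r) ≈ 0.3832
Length factor from the short form to reach 0.56: n' = 0.56(1 − 0.3832) / [0.3832(1 − 0.56)] ≈ 2.0486
Total items = 2.0486 × 6 = 12.29, rounded up to 13.

13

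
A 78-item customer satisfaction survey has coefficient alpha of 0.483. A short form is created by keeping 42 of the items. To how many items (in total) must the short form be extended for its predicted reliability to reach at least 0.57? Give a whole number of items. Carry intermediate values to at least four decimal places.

Short-form reliability: n = 42/78 = 0.5385; r_42 = n·r/(1+(n−1)r) ≈ 0.3347
Then solve for n' with r_old = 0.3347, r_target = 0.57: n' = 0.57(1 − 0.3347)/[0.3347(1 − 0.57)] = 2.6349
Items = 2.6349 × 42 ≈ 110.67 → 111

111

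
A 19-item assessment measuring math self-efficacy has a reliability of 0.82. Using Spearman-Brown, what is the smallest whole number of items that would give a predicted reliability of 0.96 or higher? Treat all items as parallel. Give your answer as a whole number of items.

n = [0.96 × 0.18] / [0.82 × 0.04]
  = 0.1728 / 0.0328 = 5.2683
Items needed = n × 19 = 5.2683 × 19 ≈ 100.10 → round up to 101

101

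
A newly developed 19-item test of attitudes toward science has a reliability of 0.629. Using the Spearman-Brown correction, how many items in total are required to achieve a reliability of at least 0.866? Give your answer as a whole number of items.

Spearman-Brown solved for the length factor n:
n = r*(1 − r) / [ r (1 − r*) ]
n = 0.866 × (1 − 0.629) / [ 0.629 × (1 − 0.866) ]
  = 0.321286 / 0.084286 = 3.8119
So the test needs 3.8119 × 19 ≈ 72.43 items; rounding up, 73.

73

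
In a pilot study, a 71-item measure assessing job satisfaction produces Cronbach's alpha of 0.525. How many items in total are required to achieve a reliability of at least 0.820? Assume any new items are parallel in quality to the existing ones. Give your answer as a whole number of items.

Spearman-Brown solved for the length factor n:
n = r_target (1 − r_old) / [ r_old (1 − r_target) ]
n = 0.820(1 − 0.525) / [0.525(1 − 0.820)]
n = 0.389500 / 0.094500 ≈ 4.1217
So the test needs 4.1217 × 71 ≈ 292.64 items; rounding up, 293.

293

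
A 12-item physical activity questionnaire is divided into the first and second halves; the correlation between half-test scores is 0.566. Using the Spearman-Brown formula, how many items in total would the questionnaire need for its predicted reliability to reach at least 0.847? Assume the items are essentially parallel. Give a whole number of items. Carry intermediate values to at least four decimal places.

26

r_full = 2(0.566)/(1 + 0.566) = 0.7229
n = r_tgt(1 − r_full) / [r_full(1 − r_tgt)] = 0.847 × 0.2771 / (0.7229 × 0.153) ≈ 2.1220
Required items = 2.1220 × 12 = 25.46, so 26 items.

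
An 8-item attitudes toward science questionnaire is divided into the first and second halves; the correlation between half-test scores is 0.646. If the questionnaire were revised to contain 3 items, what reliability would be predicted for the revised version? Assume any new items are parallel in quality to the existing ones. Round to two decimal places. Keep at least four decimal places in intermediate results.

First correct the split-half correlation to full-test reliability: r_full = 2 × 0.646 / (1 + 0.646) ≈ 0.7849
Length factor from 8 to 3 items: n = 3/8 = 0.3750
r_new = n·r_full / (1 + (n − 1)·r_full) = 0.2943 / 0.5094 ≈ 0.5777

0.58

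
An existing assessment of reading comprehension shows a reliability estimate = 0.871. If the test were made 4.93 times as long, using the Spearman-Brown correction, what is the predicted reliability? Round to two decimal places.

Apply the Spearman-Brown prophecy formula, r' = nr / [1 + (n − 1)r]:
r_new = (4.93 × 0.871) / (1 + (4.93 − 1) × 0.871)
r_new = 4.2940 / 4.4230 ≈ 0.9708

0.97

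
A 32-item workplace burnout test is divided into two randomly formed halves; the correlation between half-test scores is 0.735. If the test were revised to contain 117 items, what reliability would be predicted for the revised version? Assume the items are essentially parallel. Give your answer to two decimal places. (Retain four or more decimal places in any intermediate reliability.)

0.95

First correct the split-half correlation to full-test reliability: r_full = 2 × 0.735 / (1 + 0.735) ≈ 0.8473
Then adjust to 117 items: n = 117/32 = 3.6562
r_new = n·r_full / (1 + (n − 1)·r_full) = 3.0979 / 3.2506 ≈ 0.9530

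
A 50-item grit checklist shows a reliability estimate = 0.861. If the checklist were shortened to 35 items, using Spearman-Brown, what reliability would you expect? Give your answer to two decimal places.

0.81

The new length is 35/50 = 0.7 times the old.
Spearman-Brown: r_new = n·r / (1 + (n − 1)·r)
r_new = (0.7 × 0.861) / (1 + (0.7 − 1) × 0.861)
r_new = 0.6027 / 0.7417 ≈ 0.8126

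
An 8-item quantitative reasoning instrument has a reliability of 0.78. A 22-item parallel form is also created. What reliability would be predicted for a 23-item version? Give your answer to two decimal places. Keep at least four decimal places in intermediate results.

Only the ratio of lengths matters: n = 23/8 = 2.8750
r_{23} = n·r / (1 + (n − 1)·r) = 2.2425 / 2.4625 ≈ 0.9107

0.91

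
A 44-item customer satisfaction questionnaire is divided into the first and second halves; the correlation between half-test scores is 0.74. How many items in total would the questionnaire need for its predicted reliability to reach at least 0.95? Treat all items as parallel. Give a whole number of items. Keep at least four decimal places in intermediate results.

Corrected full-test reliability: r_full = 2 × 0.74 / (1 + 0.74) ≈ 0.8506
n = r_tgt(1 − r_full) / [r_full(1 − r_tgt)] = 0.95 × 0.1494 / (0.8506 × 0.05) ≈ 3.3372
Items = 3.3372 × 44 ≈ 146.84 → 147

147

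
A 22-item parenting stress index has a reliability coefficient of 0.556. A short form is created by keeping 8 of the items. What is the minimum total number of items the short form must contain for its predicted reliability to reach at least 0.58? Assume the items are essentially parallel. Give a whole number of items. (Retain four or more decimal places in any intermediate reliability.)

Short-form reliability: n = 8/22 = 0.3636; r_8 = n·r/(1+(n−1)r) ≈ 0.3129
Then solve for n' with r_old = 0.3129, r_target = 0.58: n' = 0.58(1 − 0.3129)/[0.3129(1 − 0.58)] = 3.0324
Items = 3.0324 × 8 ≈ 24.26 → 25

25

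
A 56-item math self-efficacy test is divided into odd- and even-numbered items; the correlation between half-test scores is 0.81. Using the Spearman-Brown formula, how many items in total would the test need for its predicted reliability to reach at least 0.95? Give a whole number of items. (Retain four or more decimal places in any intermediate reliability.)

125

r_full = 2(0.81)/(1 + 0.81) = 0.8950
Solve Spearman-Brown for n: n = 0.95(1 − 0.8950) / [0.8950(1 − 0.95)] = 2.2291
Items = 2.2291 × 56 ≈ 124.83 → 125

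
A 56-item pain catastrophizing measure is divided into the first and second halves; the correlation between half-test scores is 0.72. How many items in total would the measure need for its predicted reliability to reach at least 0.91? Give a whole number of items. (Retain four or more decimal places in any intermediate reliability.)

111

r_full = 2(0.72)/(1 + 0.72) = 0.8372
Solve Spearman-Brown for n: n = 0.91(1 − 0.8372) / [0.8372(1 − 0.91)] = 1.9662
Items = 1.9662 × 56 ≈ 110.11 → 111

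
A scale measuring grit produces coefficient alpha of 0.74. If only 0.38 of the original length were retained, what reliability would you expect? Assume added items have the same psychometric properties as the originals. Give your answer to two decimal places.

By Spearman-Brown, r_new = n r / (1 + (n − 1) r).
r_new = 0.38·0.74 / [1 + (0.38 − 1)·0.74]
r_new = 0.2812 / 0.5412 ≈ 0.5196

0.52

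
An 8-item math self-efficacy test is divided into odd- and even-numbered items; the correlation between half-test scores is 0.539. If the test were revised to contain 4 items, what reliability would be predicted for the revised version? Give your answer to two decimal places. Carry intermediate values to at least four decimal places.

0.54

Full-test reliability from the split-half r: r_full = 2(0.539)/(1 + 0.539) = 0.7005
Length factor from 8 to 4 items: n = 4/8 = 0.5000
r_new = n·r_full / (1 + (n − 1)·r_full) = 0.3503 / 0.6498 ≈ 0.5391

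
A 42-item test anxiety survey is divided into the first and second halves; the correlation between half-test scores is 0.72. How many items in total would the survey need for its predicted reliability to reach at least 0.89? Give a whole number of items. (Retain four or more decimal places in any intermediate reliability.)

r_full = 2(0.72)/(1 + 0.72) = 0.8372
Solve Spearman-Brown for n: n = 0.89(1 − 0.8372) / [0.8372(1 − 0.89)] = 1.5733
Required items = 1.5733 × 42 = 66.08, so 67 items.

67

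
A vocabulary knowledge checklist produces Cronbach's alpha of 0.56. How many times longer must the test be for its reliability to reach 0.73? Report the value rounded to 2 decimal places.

2.12

Invert Spearman-Brown to solve for n:
n = r*(1 − r) / [ r (1 − r*) ]
n = 0.73 × (1 − 0.56) / [ 0.56 × (1 − 0.73) ]
  = 0.3212 / 0.1512 = 2.1243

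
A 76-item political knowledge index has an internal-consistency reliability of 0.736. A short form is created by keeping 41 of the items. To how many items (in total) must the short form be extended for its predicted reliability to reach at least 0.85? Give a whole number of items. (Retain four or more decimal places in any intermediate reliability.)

155

Short-form reliability: n = 41/76 = 0.5395; r_41 = n·r/(1+(n−1)r) ≈ 0.6006
Then solve for n' with r_old = 0.6006, r_target = 0.85: n' = 0.85(1 − 0.6006)/[0.6006(1 − 0.85)] = 3.7683
Items = 3.7683 × 41 ≈ 154.50 → 155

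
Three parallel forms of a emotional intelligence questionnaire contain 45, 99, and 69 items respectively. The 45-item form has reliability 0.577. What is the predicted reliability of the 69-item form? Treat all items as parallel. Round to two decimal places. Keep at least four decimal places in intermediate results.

Only the ratio of lengths matters: n = 69/45 = 1.5333
r_{69} = n·r / (1 + (n − 1)·r) = 0.8847 / 1.3077 ≈ 0.6765

0.68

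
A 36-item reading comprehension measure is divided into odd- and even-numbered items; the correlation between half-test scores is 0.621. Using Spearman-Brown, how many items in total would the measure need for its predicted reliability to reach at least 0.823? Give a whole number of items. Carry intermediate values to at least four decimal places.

52

Corrected full-test reliability: r_full = 2 × 0.621 / (1 + 0.621) ≈ 0.7662
n = r_tgt(1 − r_full) / [r_full(1 − r_tgt)] = 0.823 × 0.2338 / (0.7662 × 0.177) ≈ 1.4188
Items = 1.4188 × 36 ≈ 51.08 → 52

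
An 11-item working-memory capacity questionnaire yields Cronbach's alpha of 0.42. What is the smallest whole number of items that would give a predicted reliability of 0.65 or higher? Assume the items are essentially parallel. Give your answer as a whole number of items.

29

Spearman-Brown solved for the length factor n:
n = r_target (1 − r_old) / [ r_old (1 − r_target) ]
n = 0.65 × (1 − 0.42) / [ 0.42 × (1 − 0.65) ]
  = 0.3770 / 0.1470 = 2.5646
2.5646 × 11 = 28.21 → 29 items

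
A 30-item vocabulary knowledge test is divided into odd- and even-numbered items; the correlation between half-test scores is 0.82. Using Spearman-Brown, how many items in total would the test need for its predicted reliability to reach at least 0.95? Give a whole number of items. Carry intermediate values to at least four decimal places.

r_full = 2(0.82)/(1 + 0.82) = 0.9011
n = r_tgt(1 − r_full) / [r_full(1 − r_tgt)] = 0.95 × 0.0989 / (0.9011 × 0.05) ≈ 2.0853
Required items = 2.0853 × 30 = 62.56, so 63 items.

63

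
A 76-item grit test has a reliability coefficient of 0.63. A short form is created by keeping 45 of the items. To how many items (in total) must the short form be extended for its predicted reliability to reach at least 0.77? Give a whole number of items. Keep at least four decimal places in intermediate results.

150

Short-form reliability: n = 45/76 = 0.5921; r_45 = n·r/(1+(n−1)r) ≈ 0.5020
Then solve for n' with r_old = 0.5020, r_target = 0.77: n' = 0.77(1 − 0.5020)/[0.5020(1 − 0.77)] = 3.3212
Total items = 3.3212 × 45 = 149.45, rounded up to 150.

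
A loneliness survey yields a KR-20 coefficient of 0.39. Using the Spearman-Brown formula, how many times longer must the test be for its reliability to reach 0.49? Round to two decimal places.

n = 0.49 × (1 − 0.39) / [ 0.39 × (1 − 0.49) ]
n = 0.2989 / 0.1989 ≈ 1.5028

1.50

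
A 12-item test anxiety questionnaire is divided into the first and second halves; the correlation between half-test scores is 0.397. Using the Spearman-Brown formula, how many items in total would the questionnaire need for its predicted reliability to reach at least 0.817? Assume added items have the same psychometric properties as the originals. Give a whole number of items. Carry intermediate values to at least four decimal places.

41

r_full = 2(0.397)/(1 + 0.397) = 0.5684
n = r_tgt(1 − r_full) / [r_full(1 − r_tgt)] = 0.817 × 0.4316 / (0.5684 × 0.183) ≈ 3.3900
Required items = 3.3900 × 12 = 40.68, so 41 items.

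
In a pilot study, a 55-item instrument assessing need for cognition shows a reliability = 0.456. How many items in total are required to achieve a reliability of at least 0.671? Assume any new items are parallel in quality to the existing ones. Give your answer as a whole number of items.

134

Invert Spearman-Brown to solve for n:
n = r*(1 − r) / [ r (1 − r*) ]
n = [0.671 × 0.544] / [0.456 × 0.329]
n = 0.365024 / 0.150024 ≈ 2.4331
2.4331 × 55 = 133.82 → 134 items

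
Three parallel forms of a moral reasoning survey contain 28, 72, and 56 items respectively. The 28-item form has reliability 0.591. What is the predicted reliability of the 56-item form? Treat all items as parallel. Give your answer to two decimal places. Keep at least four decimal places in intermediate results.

Only the ratio of lengths matters: n = 56/28 = 2.0000
r_{56} = n·r / (1 + (n − 1)·r) = 1.1820 / 1.5910 ≈ 0.7429

0.74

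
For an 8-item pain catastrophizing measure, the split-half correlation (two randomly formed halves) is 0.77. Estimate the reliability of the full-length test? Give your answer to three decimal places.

The full test is twice the length of either half (n = 2).
r_full = 2(0.77) / (1 + 0.77)
r_full = 1.5400 / 1.7700 ≈ 0.8701

0.870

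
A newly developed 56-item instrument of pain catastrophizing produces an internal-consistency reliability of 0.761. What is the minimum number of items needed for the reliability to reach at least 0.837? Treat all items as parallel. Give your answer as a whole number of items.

Invert Spearman-Brown to solve for n:
n = r*(1 − r) / [ r (1 − r*) ]
n = 0.837(1 − 0.761) / [0.761(1 − 0.837)]
  = 0.200043 / 0.124043 = 1.6127
Items needed = n × 56 = 1.6127 × 56 ≈ 90.31 → round up to 91

91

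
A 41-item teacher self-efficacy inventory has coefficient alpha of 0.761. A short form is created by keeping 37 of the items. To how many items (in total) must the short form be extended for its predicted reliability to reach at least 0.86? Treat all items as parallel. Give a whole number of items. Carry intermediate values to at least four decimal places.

First, r for the 37-item form: n = 37/41 = 0.9024, so r_37 = 0.9024·0.761/(1 + (0.9024 − 1)·0.761) = 0.7418
Length factor from the short form to reach 0.86: n' = 0.86(1 − 0.7418) / [0.7418(1 − 0.86)] ≈ 2.1382
Total items = 2.1382 × 37 = 79.11, rounded up to 80.

80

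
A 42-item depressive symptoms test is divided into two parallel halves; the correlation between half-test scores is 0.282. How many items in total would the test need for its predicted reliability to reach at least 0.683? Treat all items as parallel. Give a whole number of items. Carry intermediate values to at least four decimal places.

116

Corrected full-test reliability: r_full = 2 × 0.282 / (1 + 0.282) ≈ 0.4399
Solve Spearman-Brown for n: n = 0.683(1 − 0.4399) / [0.4399(1 − 0.683)] = 2.7433
Required items = 2.7433 × 42 = 115.22, so 116 items.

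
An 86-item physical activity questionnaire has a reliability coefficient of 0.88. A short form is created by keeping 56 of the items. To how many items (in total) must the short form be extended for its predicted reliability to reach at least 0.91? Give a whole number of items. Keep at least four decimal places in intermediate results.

119

First, r for the 56-item form: n = 56/86 = 0.6512, so r_56 = 0.6512·0.88/(1 + (0.6512 − 1)·0.88) = 0.8269
Then solve for n' with r_old = 0.8269, r_target = 0.91: n' = 0.91(1 − 0.8269)/[0.8269(1 − 0.91)] = 2.1166
Items = 2.1166 × 56 ≈ 118.53 → 119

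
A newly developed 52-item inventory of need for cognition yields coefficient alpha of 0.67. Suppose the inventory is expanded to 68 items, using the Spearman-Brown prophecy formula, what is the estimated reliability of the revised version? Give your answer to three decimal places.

n = 68/52 = 1.3077
By Spearman-Brown, r_new = n r / (1 + (n − 1) r).
r_new = 1.3077·0.67 / [1 + (1.3077 − 1)·0.67]
r_new = 0.8762 / 1.2062 ≈ 0.7264

0.726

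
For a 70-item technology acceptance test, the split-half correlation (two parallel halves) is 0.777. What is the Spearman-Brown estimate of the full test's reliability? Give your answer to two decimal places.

r_full = 2(0.777) / (1 + 0.777)
       = 1.5540 / 1.7770 = 0.8745

0.87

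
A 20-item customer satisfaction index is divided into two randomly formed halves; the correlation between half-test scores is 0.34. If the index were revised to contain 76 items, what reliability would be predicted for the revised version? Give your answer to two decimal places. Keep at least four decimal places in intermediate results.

Full-test reliability from the split-half r: r_full = 2(0.34)/(1 + 0.34) = 0.5075
Then adjust to 76 items: n = 76/20 = 3.8000
r_new = n·r_full / (1 + (n − 1)·r_full) = 1.9285 / 2.4210 ≈ 0.7966

0.80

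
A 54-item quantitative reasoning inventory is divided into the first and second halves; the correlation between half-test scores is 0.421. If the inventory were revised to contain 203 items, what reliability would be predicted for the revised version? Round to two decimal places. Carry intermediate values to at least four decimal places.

Spearman-Brown correction (n = 2): r_full = 2·0.421/(1 + 0.421) = 0.5925
Then adjust to 203 items: n = 203/54 = 3.7593
r_new = n·r_full / (1 + (n − 1)·r_full) = 2.2274 / 2.6349 ≈ 0.8453

0.85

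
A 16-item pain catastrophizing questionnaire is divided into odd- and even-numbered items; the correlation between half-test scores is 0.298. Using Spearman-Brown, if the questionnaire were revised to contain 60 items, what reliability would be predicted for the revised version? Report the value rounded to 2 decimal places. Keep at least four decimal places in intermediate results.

Full-test reliability from the split-half r: r_full = 2(0.298)/(1 + 0.298) = 0.4592
Length factor from 16 to 60 items: n = 60/16 = 3.7500
r_new = n·r_full / (1 + (n − 1)·r_full) = 1.7220 / 2.2628 ≈ 0.7610

0.76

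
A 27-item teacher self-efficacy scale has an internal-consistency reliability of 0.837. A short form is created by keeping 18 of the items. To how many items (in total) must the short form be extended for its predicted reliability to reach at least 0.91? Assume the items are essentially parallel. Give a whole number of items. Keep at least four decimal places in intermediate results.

Short-form reliability: n = 18/27 = 0.6667; r_18 = n·r/(1+(n−1)r) ≈ 0.7739
Length factor from the short form to reach 0.91: n' = 0.91(1 − 0.7739) / [0.7739(1 − 0.91)] ≈ 2.9540
Items = 2.9540 × 18 ≈ 53.17 → 54

54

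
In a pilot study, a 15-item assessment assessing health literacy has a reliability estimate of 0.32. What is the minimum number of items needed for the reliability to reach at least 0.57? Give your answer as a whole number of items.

Invert Spearman-Brown to solve for n:
n = r_target (1 − r_old) / [ r_old (1 − r_target) ]
n = 0.57(1 − 0.32) / [0.32(1 − 0.57)]
  = 0.3876 / 0.1376 = 2.8169
Items needed = n × 15 = 2.8169 × 15 ≈ 42.25 → round up to 43

43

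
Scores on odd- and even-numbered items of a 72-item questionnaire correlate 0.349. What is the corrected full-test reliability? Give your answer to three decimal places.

0.517

Each half is half the length of the full test, so the full test is n = 2 times a half.
r_full = 2(0.349) / (1 + 0.349)
r_full = 0.6980 / 1.3490 ≈ 0.5174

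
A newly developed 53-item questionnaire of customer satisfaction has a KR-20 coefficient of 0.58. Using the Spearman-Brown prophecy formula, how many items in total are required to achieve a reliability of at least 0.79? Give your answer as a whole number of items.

145

n = [0.79 × 0.42] / [0.58 × 0.21]
n = 0.3318 / 0.1218 ≈ 2.7241
Items needed = n × 53 = 2.7241 × 53 ≈ 144.38 → round up to 145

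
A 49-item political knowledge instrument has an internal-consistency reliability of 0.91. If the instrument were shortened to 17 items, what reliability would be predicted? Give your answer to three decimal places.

The new length is 17/49 = 0.3469 times the old.
r_new = 0.3469·0.91 / [1 + (0.3469 − 1)·0.91]
r_new = 0.3157 / 0.4057 ≈ 0.7782

0.778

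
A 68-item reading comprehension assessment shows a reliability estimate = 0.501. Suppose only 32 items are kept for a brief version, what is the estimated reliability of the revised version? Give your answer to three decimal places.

The new length is 32/68 = 0.4706 times the old.
Apply the Spearman-Brown prophecy formula, r' = nr / [1 + (n − 1)r]:
r_new = 0.4706·0.501 / [1 + (0.4706 − 1)·0.501]
r_new = 0.2358 / 0.7348 ≈ 0.3209

0.321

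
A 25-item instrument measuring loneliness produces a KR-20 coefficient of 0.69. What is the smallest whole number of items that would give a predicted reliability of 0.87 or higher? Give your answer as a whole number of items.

n = 0.87(1 − 0.69) / [0.69(1 − 0.87)]
  = 0.2697 / 0.0897 = 3.0067
So the test needs 3.0067 × 25 ≈ 75.17 items; rounding up, 76.

76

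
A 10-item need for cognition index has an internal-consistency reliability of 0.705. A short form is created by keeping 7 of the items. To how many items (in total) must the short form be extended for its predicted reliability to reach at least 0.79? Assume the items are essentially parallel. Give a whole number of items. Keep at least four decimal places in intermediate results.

16

First, r for the 7-item form: n = 7/10 = 0.7000, so r_7 = 0.7000·0.705/(1 + (0.7000 − 1)·0.705) = 0.6259
Length factor from the short form to reach 0.79: n' = 0.79(1 − 0.6259) / [0.6259(1 − 0.79)] ≈ 2.2485
Total items = 2.2485 × 7 = 15.74, rounded up to 16.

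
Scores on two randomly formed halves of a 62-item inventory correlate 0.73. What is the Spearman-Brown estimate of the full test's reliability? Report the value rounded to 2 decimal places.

0.84

Each half is half the length of the full test, so the full test is n = 2 times a half.
r_full = 2(0.73) / (1 + 0.73)
r_full = 1.4600 / 1.7300 ≈ 0.8439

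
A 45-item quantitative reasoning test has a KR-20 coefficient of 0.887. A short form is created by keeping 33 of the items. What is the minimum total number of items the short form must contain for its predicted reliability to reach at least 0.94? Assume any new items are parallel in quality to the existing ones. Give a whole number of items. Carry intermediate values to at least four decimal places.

90

Short-form reliability: n = 33/45 = 0.7333; r_33 = n·r/(1+(n−1)r) ≈ 0.8520
Length factor from the short form to reach 0.94: n' = 0.94(1 − 0.8520) / [0.8520(1 − 0.94)] ≈ 2.7214
Total items = 2.7214 × 33 = 89.81, rounded up to 90.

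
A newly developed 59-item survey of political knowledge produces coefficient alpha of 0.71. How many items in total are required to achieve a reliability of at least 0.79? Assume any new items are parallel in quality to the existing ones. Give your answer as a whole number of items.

91

Spearman-Brown solved for the length factor n:
n = r_target (1 − r_old) / [ r_old (1 − r_target) ]
n = [0.79 × 0.29] / [0.71 × 0.21]
n = 0.2291 / 0.1491 ≈ 1.5366
Items needed = n × 59 = 1.5366 × 59 ≈ 90.66 → round up to 91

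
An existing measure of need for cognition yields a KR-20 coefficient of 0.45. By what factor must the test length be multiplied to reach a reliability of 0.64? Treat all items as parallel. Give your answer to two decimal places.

Spearman-Brown solved for the length factor n:
n = r*(1 − r) / [ r (1 − r*) ]
n = 0.64(1 − 0.45) / [0.45(1 − 0.64)]
  = 0.3520 / 0.1620 = 2.1728

2.17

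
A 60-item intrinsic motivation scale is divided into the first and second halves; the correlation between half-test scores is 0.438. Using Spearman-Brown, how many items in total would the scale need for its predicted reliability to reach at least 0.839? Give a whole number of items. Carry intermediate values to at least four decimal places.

r_full = 2(0.438)/(1 + 0.438) = 0.6092
Solve Spearman-Brown for n: n = 0.839(1 − 0.6092) / [0.6092(1 − 0.839)] = 3.3430
Required items = 3.3430 × 60 = 200.58, so 201 items.

201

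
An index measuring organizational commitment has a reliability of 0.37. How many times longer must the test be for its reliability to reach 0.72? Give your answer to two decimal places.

Spearman-Brown solved for the length factor n:
n = r*(1 − r) / [ r (1 − r*) ]
n = 0.72(1 − 0.37) / [0.37(1 − 0.72)]
  = 0.4536 / 0.1036 = 4.3784

4.38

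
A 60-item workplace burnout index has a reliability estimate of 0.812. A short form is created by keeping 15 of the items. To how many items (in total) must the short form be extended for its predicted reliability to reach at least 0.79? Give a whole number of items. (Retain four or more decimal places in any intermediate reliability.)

Short-form reliability: n = 15/60 = 0.2500; r_15 = n·r/(1+(n−1)r) ≈ 0.5192
Length factor from the short form to reach 0.79: n' = 0.79(1 − 0.5192) / [0.5192(1 − 0.79)] ≈ 3.4837
Items = 3.4837 × 15 ≈ 52.26 → 53

53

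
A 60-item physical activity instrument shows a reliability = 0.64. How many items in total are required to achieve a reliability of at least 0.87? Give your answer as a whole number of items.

n = 0.87 × (1 − 0.64) / [ 0.64 × (1 − 0.87) ]
  = 0.3132 / 0.0832 = 3.7644
3.7644 × 60 = 225.86 → 226 items

226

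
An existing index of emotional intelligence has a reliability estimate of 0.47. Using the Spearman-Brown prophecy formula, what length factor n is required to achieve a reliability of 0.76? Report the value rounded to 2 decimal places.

3.57

Invert Spearman-Brown to solve for n:
n = r_target (1 − r_old) / [ r_old (1 − r_target) ]
n = 0.76(1 − 0.47) / [0.47(1 − 0.76)]
  = 0.4028 / 0.1128 = 3.5709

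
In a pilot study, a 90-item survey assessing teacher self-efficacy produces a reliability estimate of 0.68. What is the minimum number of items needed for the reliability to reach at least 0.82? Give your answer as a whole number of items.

Rearranging the Spearman-Brown formula for n,
n = r_target (1 − r_old) / [ r_old (1 − r_target) ]
n = 0.82(1 − 0.68) / [0.68(1 − 0.82)]
n = 0.2624 / 0.1224 ≈ 2.1438
So the test needs 2.1438 × 90 ≈ 192.94 items; rounding up, 193.

193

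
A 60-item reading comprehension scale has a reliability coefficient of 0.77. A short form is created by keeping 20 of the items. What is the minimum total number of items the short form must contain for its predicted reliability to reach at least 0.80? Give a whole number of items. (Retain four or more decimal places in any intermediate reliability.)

Short-form reliability: n = 20/60 = 0.3333; r_20 = n·r/(1+(n−1)r) ≈ 0.5274
Then solve for n' with r_old = 0.5274, r_target = 0.80: n' = 0.80(1 − 0.5274)/[0.5274(1 − 0.80)] = 3.5844
Total items = 3.5844 × 20 = 71.69, rounded up to 72.

72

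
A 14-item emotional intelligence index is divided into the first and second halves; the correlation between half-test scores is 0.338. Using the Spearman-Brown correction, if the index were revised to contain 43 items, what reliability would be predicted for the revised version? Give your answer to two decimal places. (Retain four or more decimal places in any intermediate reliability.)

Full-test reliability from the split-half r: r_full = 2(0.338)/(1 + 0.338) = 0.5052
Then adjust to 43 items: n = 43/14 = 3.0714
r_new = n·r_full / (1 + (n − 1)·r_full) = 1.5517 / 2.0465 ≈ 0.7582

0.76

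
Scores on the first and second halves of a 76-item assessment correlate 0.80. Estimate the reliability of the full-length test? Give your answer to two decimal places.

0.89

Each half is half the length of the full test, so the full test is n = 2 times a half.
r_full = 2r_hh / (1 + r_hh) = 2 × 0.80 / (1 + 0.80)
       = 1.6000 / 1.8000 = 0.8889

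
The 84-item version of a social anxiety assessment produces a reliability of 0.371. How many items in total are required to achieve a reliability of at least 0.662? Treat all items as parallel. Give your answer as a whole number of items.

279

Invert Spearman-Brown to solve for n:
n = r*(1 − r) / [ r (1 − r*) ]
n = 0.662(1 − 0.371) / [0.371(1 − 0.662)]
n = 0.416398 / 0.125398 ≈ 3.3206
3.3206 × 84 = 278.93 → 279 items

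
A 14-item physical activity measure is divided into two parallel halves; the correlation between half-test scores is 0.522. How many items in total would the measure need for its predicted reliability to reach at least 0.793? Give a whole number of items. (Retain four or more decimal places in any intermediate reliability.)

25

Corrected full-test reliability: r_full = 2 × 0.522 / (1 + 0.522) ≈ 0.6859
Solve Spearman-Brown for n: n = 0.793(1 − 0.6859) / [0.6859(1 − 0.793)] = 1.7543
Items = 1.7543 × 14 ≈ 24.56 → 25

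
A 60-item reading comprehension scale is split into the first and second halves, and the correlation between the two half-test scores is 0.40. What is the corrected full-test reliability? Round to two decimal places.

Each half is half the length of the full test, so the full test is n = 2 times a half.
r_full = 2r_hh / (1 + r_hh) = 2 × 0.40 / (1 + 0.40)
       = 0.8000 / 1.4000 = 0.5714

0.57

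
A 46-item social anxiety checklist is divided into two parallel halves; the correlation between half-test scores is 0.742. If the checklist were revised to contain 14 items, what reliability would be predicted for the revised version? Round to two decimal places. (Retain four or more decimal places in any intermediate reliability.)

First correct the split-half correlation to full-test reliability: r_full = 2 × 0.742 / (1 + 0.742) ≈ 0.8519
Then adjust to 14 items: n = 14/46 = 0.3043
r_new = n·r_full / (1 + (n − 1)·r_full) = 0.2592 / 0.4073 ≈ 0.6364

0.64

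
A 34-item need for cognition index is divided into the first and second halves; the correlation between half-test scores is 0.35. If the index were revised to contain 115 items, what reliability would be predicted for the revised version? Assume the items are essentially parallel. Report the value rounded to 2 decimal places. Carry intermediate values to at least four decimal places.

Spearman-Brown correction (n = 2): r_full = 2·0.35/(1 + 0.35) = 0.5185
Length factor from 34 to 115 items: n = 115/34 = 3.3824
r_new = n·r_full / (1 + (n − 1)·r_full) = 1.7538 / 2.2353 ≈ 0.7846

0.78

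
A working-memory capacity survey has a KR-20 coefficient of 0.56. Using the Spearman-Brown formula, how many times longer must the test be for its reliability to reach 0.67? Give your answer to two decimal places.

1.60

Spearman-Brown solved for the length factor n:
n = r_target (1 − r_old) / [ r_old (1 − r_target) ]
n = 0.67(1 − 0.56) / [0.56(1 − 0.67)]
  = 0.2948 / 0.1848 = 1.5952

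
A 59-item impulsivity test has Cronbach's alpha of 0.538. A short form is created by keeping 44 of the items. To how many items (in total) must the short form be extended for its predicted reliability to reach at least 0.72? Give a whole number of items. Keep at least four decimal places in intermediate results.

Short-form reliability: n = 44/59 = 0.7458; r_44 = n·r/(1+(n−1)r) ≈ 0.4648
Then solve for n' with r_old = 0.4648, r_target = 0.72: n' = 0.72(1 − 0.4648)/[0.4648(1 − 0.72)] = 2.9609
Total items = 2.9609 × 44 = 130.28, rounded up to 131.

131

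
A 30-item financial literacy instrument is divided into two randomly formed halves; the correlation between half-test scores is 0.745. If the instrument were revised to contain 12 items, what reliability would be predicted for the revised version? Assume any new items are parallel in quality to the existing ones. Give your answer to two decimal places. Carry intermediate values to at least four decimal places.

0.70

First correct the split-half correlation to full-test reliability: r_full = 2 × 0.745 / (1 + 0.745) ≈ 0.8539
Length factor from 30 to 12 items: n = 12/30 = 0.4000
r_new = n·r_full / (1 + (n − 1)·r_full) = 0.3416 / 0.4877 ≈ 0.7004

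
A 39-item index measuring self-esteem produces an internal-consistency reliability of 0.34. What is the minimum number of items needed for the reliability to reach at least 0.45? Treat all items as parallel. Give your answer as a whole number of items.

n = [0.45 × 0.66] / [0.34 × 0.55]
n = 0.2970 / 0.1870 ≈ 1.5882
Items needed = n × 39 = 1.5882 × 39 ≈ 61.94 → round up to 62

62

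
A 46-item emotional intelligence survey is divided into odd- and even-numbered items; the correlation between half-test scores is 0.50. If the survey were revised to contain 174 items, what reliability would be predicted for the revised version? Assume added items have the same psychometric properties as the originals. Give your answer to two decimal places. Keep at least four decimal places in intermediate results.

0.88

Full-test reliability from the split-half r: r_full = 2(0.50)/(1 + 0.50) = 0.6667
Then adjust to 174 items: n = 174/46 = 3.7826
r_new = n·r_full / (1 + (n − 1)·r_full) = 2.5219 / 2.8552 ≈ 0.8833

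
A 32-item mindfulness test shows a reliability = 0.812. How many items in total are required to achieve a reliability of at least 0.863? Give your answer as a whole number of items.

Invert Spearman-Brown to solve for n:
n = r*(1 − r) / [ r (1 − r*) ]
n = [0.863 × 0.188] / [0.812 × 0.137]
  = 0.162244 / 0.111244 = 1.4585
1.4585 × 32 = 46.67 → 47 items

47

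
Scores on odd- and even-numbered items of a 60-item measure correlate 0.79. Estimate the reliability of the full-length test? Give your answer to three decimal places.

0.883

r_full = 2r_hh / (1 + r_hh) = 2 × 0.79 / (1 + 0.79)
r_full = 1.5800 / 1.7900 ≈ 0.8827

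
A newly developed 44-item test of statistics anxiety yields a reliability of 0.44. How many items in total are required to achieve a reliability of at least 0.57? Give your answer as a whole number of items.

n = [0.57 × 0.56] / [0.44 × 0.43]
  = 0.3192 / 0.1892 = 1.6871
1.6871 × 44 = 74.23 → 75 items

75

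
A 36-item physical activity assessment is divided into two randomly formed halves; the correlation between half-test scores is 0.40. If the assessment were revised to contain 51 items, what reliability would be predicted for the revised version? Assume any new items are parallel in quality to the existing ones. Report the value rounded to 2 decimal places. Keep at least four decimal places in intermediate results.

Spearman-Brown correction (n = 2): r_full = 2·0.40/(1 + 0.40) = 0.5714
Length factor from 36 to 51 items: n = 51/36 = 1.4167
r_new = n·r_full / (1 + (n − 1)·r_full) = 0.8095 / 1.2381 ≈ 0.6538

0.65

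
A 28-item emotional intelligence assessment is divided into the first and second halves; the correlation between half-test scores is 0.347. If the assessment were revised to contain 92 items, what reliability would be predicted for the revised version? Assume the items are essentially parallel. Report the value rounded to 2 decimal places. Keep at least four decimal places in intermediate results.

Full-test reliability from the split-half r: r_full = 2(0.347)/(1 + 0.347) = 0.5152
Then adjust to 92 items: n = 92/28 = 3.2857
r_new = n·r_full / (1 + (n − 1)·r_full) = 1.6928 / 2.1776 ≈ 0.7774

0.78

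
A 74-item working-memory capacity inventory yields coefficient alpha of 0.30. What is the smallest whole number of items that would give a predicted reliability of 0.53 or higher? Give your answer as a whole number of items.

Invert Spearman-Brown to solve for n:
n = r*(1 − r) / [ r (1 − r*) ]
n = [0.53 × 0.70] / [0.30 × 0.47]
  = 0.3710 / 0.1410 = 2.6312
2.6312 × 74 = 194.71 → 195 items

195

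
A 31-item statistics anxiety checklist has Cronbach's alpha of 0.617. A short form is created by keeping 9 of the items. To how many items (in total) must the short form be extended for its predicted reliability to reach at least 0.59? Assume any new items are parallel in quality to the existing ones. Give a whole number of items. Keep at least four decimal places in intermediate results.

28

First, r for the 9-item form: n = 9/31 = 0.2903, so r_9 = 0.2903·0.617/(1 + (0.2903 − 1)·0.617) = 0.3186
Then solve for n' with r_old = 0.3186, r_target = 0.59: n' = 0.59(1 − 0.3186)/[0.3186(1 − 0.59)] = 3.0777
Items = 3.0777 × 9 ≈ 27.70 → 28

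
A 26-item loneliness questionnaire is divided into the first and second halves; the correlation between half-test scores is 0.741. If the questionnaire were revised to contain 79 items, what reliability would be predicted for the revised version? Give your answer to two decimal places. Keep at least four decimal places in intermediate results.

Spearman-Brown correction (n = 2): r_full = 2·0.741/(1 + 0.741) = 0.8512
Then adjust to 79 items: n = 79/26 = 3.0385
r_new = n·r_full / (1 + (n − 1)·r_full) = 2.5864 / 2.7352 ≈ 0.9456

0.95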